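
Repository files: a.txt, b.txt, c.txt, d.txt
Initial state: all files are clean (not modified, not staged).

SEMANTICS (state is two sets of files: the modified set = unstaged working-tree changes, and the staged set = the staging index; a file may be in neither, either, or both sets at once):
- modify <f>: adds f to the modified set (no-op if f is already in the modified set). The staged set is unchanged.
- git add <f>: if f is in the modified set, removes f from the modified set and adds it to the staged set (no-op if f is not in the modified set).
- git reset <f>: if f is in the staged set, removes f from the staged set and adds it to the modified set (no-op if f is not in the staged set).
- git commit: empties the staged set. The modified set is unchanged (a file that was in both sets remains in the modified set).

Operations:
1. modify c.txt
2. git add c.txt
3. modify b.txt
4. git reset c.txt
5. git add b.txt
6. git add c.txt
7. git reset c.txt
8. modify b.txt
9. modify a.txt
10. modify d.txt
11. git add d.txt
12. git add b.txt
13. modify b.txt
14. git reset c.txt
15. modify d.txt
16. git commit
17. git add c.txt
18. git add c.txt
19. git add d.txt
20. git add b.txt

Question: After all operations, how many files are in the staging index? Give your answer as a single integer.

After op 1 (modify c.txt): modified={c.txt} staged={none}
After op 2 (git add c.txt): modified={none} staged={c.txt}
After op 3 (modify b.txt): modified={b.txt} staged={c.txt}
After op 4 (git reset c.txt): modified={b.txt, c.txt} staged={none}
After op 5 (git add b.txt): modified={c.txt} staged={b.txt}
After op 6 (git add c.txt): modified={none} staged={b.txt, c.txt}
After op 7 (git reset c.txt): modified={c.txt} staged={b.txt}
After op 8 (modify b.txt): modified={b.txt, c.txt} staged={b.txt}
After op 9 (modify a.txt): modified={a.txt, b.txt, c.txt} staged={b.txt}
After op 10 (modify d.txt): modified={a.txt, b.txt, c.txt, d.txt} staged={b.txt}
After op 11 (git add d.txt): modified={a.txt, b.txt, c.txt} staged={b.txt, d.txt}
After op 12 (git add b.txt): modified={a.txt, c.txt} staged={b.txt, d.txt}
After op 13 (modify b.txt): modified={a.txt, b.txt, c.txt} staged={b.txt, d.txt}
After op 14 (git reset c.txt): modified={a.txt, b.txt, c.txt} staged={b.txt, d.txt}
After op 15 (modify d.txt): modified={a.txt, b.txt, c.txt, d.txt} staged={b.txt, d.txt}
After op 16 (git commit): modified={a.txt, b.txt, c.txt, d.txt} staged={none}
After op 17 (git add c.txt): modified={a.txt, b.txt, d.txt} staged={c.txt}
After op 18 (git add c.txt): modified={a.txt, b.txt, d.txt} staged={c.txt}
After op 19 (git add d.txt): modified={a.txt, b.txt} staged={c.txt, d.txt}
After op 20 (git add b.txt): modified={a.txt} staged={b.txt, c.txt, d.txt}
Final staged set: {b.txt, c.txt, d.txt} -> count=3

Answer: 3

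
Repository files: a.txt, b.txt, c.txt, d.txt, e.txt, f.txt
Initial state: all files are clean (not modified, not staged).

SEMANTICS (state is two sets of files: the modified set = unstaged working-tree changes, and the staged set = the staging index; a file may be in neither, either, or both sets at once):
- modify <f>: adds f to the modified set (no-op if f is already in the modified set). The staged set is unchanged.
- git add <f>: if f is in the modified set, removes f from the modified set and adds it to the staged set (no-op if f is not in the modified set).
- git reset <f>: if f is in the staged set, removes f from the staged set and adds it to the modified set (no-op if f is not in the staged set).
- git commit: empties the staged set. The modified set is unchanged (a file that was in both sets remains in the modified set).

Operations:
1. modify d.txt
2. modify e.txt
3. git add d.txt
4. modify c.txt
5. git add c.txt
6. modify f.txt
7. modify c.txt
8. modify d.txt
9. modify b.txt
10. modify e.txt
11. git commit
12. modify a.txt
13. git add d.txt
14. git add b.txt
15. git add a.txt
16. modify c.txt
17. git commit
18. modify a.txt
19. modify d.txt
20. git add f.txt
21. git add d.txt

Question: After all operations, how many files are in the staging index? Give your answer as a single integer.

Answer: 2

Derivation:
After op 1 (modify d.txt): modified={d.txt} staged={none}
After op 2 (modify e.txt): modified={d.txt, e.txt} staged={none}
After op 3 (git add d.txt): modified={e.txt} staged={d.txt}
After op 4 (modify c.txt): modified={c.txt, e.txt} staged={d.txt}
After op 5 (git add c.txt): modified={e.txt} staged={c.txt, d.txt}
After op 6 (modify f.txt): modified={e.txt, f.txt} staged={c.txt, d.txt}
After op 7 (modify c.txt): modified={c.txt, e.txt, f.txt} staged={c.txt, d.txt}
After op 8 (modify d.txt): modified={c.txt, d.txt, e.txt, f.txt} staged={c.txt, d.txt}
After op 9 (modify b.txt): modified={b.txt, c.txt, d.txt, e.txt, f.txt} staged={c.txt, d.txt}
After op 10 (modify e.txt): modified={b.txt, c.txt, d.txt, e.txt, f.txt} staged={c.txt, d.txt}
After op 11 (git commit): modified={b.txt, c.txt, d.txt, e.txt, f.txt} staged={none}
After op 12 (modify a.txt): modified={a.txt, b.txt, c.txt, d.txt, e.txt, f.txt} staged={none}
After op 13 (git add d.txt): modified={a.txt, b.txt, c.txt, e.txt, f.txt} staged={d.txt}
After op 14 (git add b.txt): modified={a.txt, c.txt, e.txt, f.txt} staged={b.txt, d.txt}
After op 15 (git add a.txt): modified={c.txt, e.txt, f.txt} staged={a.txt, b.txt, d.txt}
After op 16 (modify c.txt): modified={c.txt, e.txt, f.txt} staged={a.txt, b.txt, d.txt}
After op 17 (git commit): modified={c.txt, e.txt, f.txt} staged={none}
After op 18 (modify a.txt): modified={a.txt, c.txt, e.txt, f.txt} staged={none}
After op 19 (modify d.txt): modified={a.txt, c.txt, d.txt, e.txt, f.txt} staged={none}
After op 20 (git add f.txt): modified={a.txt, c.txt, d.txt, e.txt} staged={f.txt}
After op 21 (git add d.txt): modified={a.txt, c.txt, e.txt} staged={d.txt, f.txt}
Final staged set: {d.txt, f.txt} -> count=2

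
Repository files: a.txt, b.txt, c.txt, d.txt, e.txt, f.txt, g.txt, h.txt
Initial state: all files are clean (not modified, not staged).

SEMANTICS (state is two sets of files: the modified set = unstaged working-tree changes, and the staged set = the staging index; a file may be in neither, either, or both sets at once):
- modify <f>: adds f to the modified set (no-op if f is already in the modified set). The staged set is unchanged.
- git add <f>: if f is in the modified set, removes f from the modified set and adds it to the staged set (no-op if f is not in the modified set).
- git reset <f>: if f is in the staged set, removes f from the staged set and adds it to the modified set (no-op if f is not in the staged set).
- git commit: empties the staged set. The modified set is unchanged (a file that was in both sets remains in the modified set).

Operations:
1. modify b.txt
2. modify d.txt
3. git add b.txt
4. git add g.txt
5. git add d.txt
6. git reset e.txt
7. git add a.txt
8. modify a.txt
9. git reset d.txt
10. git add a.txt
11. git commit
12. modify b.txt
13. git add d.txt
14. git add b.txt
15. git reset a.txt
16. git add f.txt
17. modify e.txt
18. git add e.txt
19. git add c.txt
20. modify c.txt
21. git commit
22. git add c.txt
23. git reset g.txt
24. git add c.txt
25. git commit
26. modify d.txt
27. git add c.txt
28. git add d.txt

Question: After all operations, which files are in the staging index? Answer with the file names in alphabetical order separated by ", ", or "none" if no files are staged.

After op 1 (modify b.txt): modified={b.txt} staged={none}
After op 2 (modify d.txt): modified={b.txt, d.txt} staged={none}
After op 3 (git add b.txt): modified={d.txt} staged={b.txt}
After op 4 (git add g.txt): modified={d.txt} staged={b.txt}
After op 5 (git add d.txt): modified={none} staged={b.txt, d.txt}
After op 6 (git reset e.txt): modified={none} staged={b.txt, d.txt}
After op 7 (git add a.txt): modified={none} staged={b.txt, d.txt}
After op 8 (modify a.txt): modified={a.txt} staged={b.txt, d.txt}
After op 9 (git reset d.txt): modified={a.txt, d.txt} staged={b.txt}
After op 10 (git add a.txt): modified={d.txt} staged={a.txt, b.txt}
After op 11 (git commit): modified={d.txt} staged={none}
After op 12 (modify b.txt): modified={b.txt, d.txt} staged={none}
After op 13 (git add d.txt): modified={b.txt} staged={d.txt}
After op 14 (git add b.txt): modified={none} staged={b.txt, d.txt}
After op 15 (git reset a.txt): modified={none} staged={b.txt, d.txt}
After op 16 (git add f.txt): modified={none} staged={b.txt, d.txt}
After op 17 (modify e.txt): modified={e.txt} staged={b.txt, d.txt}
After op 18 (git add e.txt): modified={none} staged={b.txt, d.txt, e.txt}
After op 19 (git add c.txt): modified={none} staged={b.txt, d.txt, e.txt}
After op 20 (modify c.txt): modified={c.txt} staged={b.txt, d.txt, e.txt}
After op 21 (git commit): modified={c.txt} staged={none}
After op 22 (git add c.txt): modified={none} staged={c.txt}
After op 23 (git reset g.txt): modified={none} staged={c.txt}
After op 24 (git add c.txt): modified={none} staged={c.txt}
After op 25 (git commit): modified={none} staged={none}
After op 26 (modify d.txt): modified={d.txt} staged={none}
After op 27 (git add c.txt): modified={d.txt} staged={none}
After op 28 (git add d.txt): modified={none} staged={d.txt}

Answer: d.txt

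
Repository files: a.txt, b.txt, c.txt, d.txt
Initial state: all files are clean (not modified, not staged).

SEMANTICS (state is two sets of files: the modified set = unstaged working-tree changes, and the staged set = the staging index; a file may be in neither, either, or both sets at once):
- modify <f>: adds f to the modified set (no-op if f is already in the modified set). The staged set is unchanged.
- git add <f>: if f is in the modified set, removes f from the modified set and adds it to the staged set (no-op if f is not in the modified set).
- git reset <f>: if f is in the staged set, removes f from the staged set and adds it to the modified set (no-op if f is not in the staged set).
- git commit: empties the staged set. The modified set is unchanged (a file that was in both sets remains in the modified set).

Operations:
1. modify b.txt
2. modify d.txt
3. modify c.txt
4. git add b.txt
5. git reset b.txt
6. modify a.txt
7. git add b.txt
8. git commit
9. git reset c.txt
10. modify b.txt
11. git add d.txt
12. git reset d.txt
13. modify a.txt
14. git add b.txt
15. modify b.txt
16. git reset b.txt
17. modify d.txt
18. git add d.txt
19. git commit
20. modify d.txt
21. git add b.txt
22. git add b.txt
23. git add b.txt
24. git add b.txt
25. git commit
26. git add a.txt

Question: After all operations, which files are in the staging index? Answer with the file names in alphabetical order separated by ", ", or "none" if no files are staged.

Answer: a.txt

Derivation:
After op 1 (modify b.txt): modified={b.txt} staged={none}
After op 2 (modify d.txt): modified={b.txt, d.txt} staged={none}
After op 3 (modify c.txt): modified={b.txt, c.txt, d.txt} staged={none}
After op 4 (git add b.txt): modified={c.txt, d.txt} staged={b.txt}
After op 5 (git reset b.txt): modified={b.txt, c.txt, d.txt} staged={none}
After op 6 (modify a.txt): modified={a.txt, b.txt, c.txt, d.txt} staged={none}
After op 7 (git add b.txt): modified={a.txt, c.txt, d.txt} staged={b.txt}
After op 8 (git commit): modified={a.txt, c.txt, d.txt} staged={none}
After op 9 (git reset c.txt): modified={a.txt, c.txt, d.txt} staged={none}
After op 10 (modify b.txt): modified={a.txt, b.txt, c.txt, d.txt} staged={none}
After op 11 (git add d.txt): modified={a.txt, b.txt, c.txt} staged={d.txt}
After op 12 (git reset d.txt): modified={a.txt, b.txt, c.txt, d.txt} staged={none}
After op 13 (modify a.txt): modified={a.txt, b.txt, c.txt, d.txt} staged={none}
After op 14 (git add b.txt): modified={a.txt, c.txt, d.txt} staged={b.txt}
After op 15 (modify b.txt): modified={a.txt, b.txt, c.txt, d.txt} staged={b.txt}
After op 16 (git reset b.txt): modified={a.txt, b.txt, c.txt, d.txt} staged={none}
After op 17 (modify d.txt): modified={a.txt, b.txt, c.txt, d.txt} staged={none}
After op 18 (git add d.txt): modified={a.txt, b.txt, c.txt} staged={d.txt}
After op 19 (git commit): modified={a.txt, b.txt, c.txt} staged={none}
After op 20 (modify d.txt): modified={a.txt, b.txt, c.txt, d.txt} staged={none}
After op 21 (git add b.txt): modified={a.txt, c.txt, d.txt} staged={b.txt}
After op 22 (git add b.txt): modified={a.txt, c.txt, d.txt} staged={b.txt}
After op 23 (git add b.txt): modified={a.txt, c.txt, d.txt} staged={b.txt}
After op 24 (git add b.txt): modified={a.txt, c.txt, d.txt} staged={b.txt}
After op 25 (git commit): modified={a.txt, c.txt, d.txt} staged={none}
After op 26 (git add a.txt): modified={c.txt, d.txt} staged={a.txt}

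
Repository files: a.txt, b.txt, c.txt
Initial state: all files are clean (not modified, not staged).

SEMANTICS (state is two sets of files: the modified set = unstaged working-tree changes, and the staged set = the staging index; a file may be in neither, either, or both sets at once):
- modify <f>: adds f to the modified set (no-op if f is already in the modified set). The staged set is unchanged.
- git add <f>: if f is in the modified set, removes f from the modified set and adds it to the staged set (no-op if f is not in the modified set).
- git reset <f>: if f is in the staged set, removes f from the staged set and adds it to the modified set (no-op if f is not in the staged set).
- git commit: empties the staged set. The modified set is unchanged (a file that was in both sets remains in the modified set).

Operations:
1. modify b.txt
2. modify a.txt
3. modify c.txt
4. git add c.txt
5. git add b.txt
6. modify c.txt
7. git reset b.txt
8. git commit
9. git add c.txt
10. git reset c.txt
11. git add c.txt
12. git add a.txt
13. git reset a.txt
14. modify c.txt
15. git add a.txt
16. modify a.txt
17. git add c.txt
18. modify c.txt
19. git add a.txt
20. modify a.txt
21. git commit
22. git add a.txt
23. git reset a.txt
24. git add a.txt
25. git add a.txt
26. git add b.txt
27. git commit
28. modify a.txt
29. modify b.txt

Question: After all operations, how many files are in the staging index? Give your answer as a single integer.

Answer: 0

Derivation:
After op 1 (modify b.txt): modified={b.txt} staged={none}
After op 2 (modify a.txt): modified={a.txt, b.txt} staged={none}
After op 3 (modify c.txt): modified={a.txt, b.txt, c.txt} staged={none}
After op 4 (git add c.txt): modified={a.txt, b.txt} staged={c.txt}
After op 5 (git add b.txt): modified={a.txt} staged={b.txt, c.txt}
After op 6 (modify c.txt): modified={a.txt, c.txt} staged={b.txt, c.txt}
After op 7 (git reset b.txt): modified={a.txt, b.txt, c.txt} staged={c.txt}
After op 8 (git commit): modified={a.txt, b.txt, c.txt} staged={none}
After op 9 (git add c.txt): modified={a.txt, b.txt} staged={c.txt}
After op 10 (git reset c.txt): modified={a.txt, b.txt, c.txt} staged={none}
After op 11 (git add c.txt): modified={a.txt, b.txt} staged={c.txt}
After op 12 (git add a.txt): modified={b.txt} staged={a.txt, c.txt}
After op 13 (git reset a.txt): modified={a.txt, b.txt} staged={c.txt}
After op 14 (modify c.txt): modified={a.txt, b.txt, c.txt} staged={c.txt}
After op 15 (git add a.txt): modified={b.txt, c.txt} staged={a.txt, c.txt}
After op 16 (modify a.txt): modified={a.txt, b.txt, c.txt} staged={a.txt, c.txt}
After op 17 (git add c.txt): modified={a.txt, b.txt} staged={a.txt, c.txt}
After op 18 (modify c.txt): modified={a.txt, b.txt, c.txt} staged={a.txt, c.txt}
After op 19 (git add a.txt): modified={b.txt, c.txt} staged={a.txt, c.txt}
After op 20 (modify a.txt): modified={a.txt, b.txt, c.txt} staged={a.txt, c.txt}
After op 21 (git commit): modified={a.txt, b.txt, c.txt} staged={none}
After op 22 (git add a.txt): modified={b.txt, c.txt} staged={a.txt}
After op 23 (git reset a.txt): modified={a.txt, b.txt, c.txt} staged={none}
After op 24 (git add a.txt): modified={b.txt, c.txt} staged={a.txt}
After op 25 (git add a.txt): modified={b.txt, c.txt} staged={a.txt}
After op 26 (git add b.txt): modified={c.txt} staged={a.txt, b.txt}
After op 27 (git commit): modified={c.txt} staged={none}
After op 28 (modify a.txt): modified={a.txt, c.txt} staged={none}
After op 29 (modify b.txt): modified={a.txt, b.txt, c.txt} staged={none}
Final staged set: {none} -> count=0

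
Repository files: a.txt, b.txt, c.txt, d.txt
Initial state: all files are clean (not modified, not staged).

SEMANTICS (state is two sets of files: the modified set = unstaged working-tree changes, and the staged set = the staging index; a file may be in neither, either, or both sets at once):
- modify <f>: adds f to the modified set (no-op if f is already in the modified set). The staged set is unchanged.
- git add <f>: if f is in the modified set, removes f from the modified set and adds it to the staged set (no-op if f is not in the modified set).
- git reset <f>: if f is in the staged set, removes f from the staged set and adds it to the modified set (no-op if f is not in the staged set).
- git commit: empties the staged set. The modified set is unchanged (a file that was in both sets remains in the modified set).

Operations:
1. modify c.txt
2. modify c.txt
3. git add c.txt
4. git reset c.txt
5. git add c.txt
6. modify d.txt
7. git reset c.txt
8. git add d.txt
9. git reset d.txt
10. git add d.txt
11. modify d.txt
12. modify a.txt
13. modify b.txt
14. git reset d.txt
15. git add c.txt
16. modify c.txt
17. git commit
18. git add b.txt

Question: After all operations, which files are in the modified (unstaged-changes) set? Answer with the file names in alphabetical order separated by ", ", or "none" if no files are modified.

Answer: a.txt, c.txt, d.txt

Derivation:
After op 1 (modify c.txt): modified={c.txt} staged={none}
After op 2 (modify c.txt): modified={c.txt} staged={none}
After op 3 (git add c.txt): modified={none} staged={c.txt}
After op 4 (git reset c.txt): modified={c.txt} staged={none}
After op 5 (git add c.txt): modified={none} staged={c.txt}
After op 6 (modify d.txt): modified={d.txt} staged={c.txt}
After op 7 (git reset c.txt): modified={c.txt, d.txt} staged={none}
After op 8 (git add d.txt): modified={c.txt} staged={d.txt}
After op 9 (git reset d.txt): modified={c.txt, d.txt} staged={none}
After op 10 (git add d.txt): modified={c.txt} staged={d.txt}
After op 11 (modify d.txt): modified={c.txt, d.txt} staged={d.txt}
After op 12 (modify a.txt): modified={a.txt, c.txt, d.txt} staged={d.txt}
After op 13 (modify b.txt): modified={a.txt, b.txt, c.txt, d.txt} staged={d.txt}
After op 14 (git reset d.txt): modified={a.txt, b.txt, c.txt, d.txt} staged={none}
After op 15 (git add c.txt): modified={a.txt, b.txt, d.txt} staged={c.txt}
After op 16 (modify c.txt): modified={a.txt, b.txt, c.txt, d.txt} staged={c.txt}
After op 17 (git commit): modified={a.txt, b.txt, c.txt, d.txt} staged={none}
After op 18 (git add b.txt): modified={a.txt, c.txt, d.txt} staged={b.txt}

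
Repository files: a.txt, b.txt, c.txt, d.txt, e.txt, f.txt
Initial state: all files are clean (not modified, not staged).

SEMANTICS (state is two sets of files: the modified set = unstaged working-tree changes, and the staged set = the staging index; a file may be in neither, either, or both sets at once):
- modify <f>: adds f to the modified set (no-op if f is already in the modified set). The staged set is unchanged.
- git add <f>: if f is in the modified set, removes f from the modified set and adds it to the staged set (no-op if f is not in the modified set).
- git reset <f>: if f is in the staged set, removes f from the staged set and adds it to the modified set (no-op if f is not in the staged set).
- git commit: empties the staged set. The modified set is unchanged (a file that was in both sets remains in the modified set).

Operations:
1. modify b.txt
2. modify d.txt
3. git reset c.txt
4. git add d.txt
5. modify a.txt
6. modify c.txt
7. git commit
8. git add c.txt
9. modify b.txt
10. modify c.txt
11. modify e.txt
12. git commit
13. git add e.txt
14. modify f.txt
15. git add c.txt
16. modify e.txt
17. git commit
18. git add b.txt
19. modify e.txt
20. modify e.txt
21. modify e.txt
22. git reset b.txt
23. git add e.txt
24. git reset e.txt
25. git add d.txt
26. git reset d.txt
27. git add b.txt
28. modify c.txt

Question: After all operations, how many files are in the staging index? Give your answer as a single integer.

Answer: 1

Derivation:
After op 1 (modify b.txt): modified={b.txt} staged={none}
After op 2 (modify d.txt): modified={b.txt, d.txt} staged={none}
After op 3 (git reset c.txt): modified={b.txt, d.txt} staged={none}
After op 4 (git add d.txt): modified={b.txt} staged={d.txt}
After op 5 (modify a.txt): modified={a.txt, b.txt} staged={d.txt}
After op 6 (modify c.txt): modified={a.txt, b.txt, c.txt} staged={d.txt}
After op 7 (git commit): modified={a.txt, b.txt, c.txt} staged={none}
After op 8 (git add c.txt): modified={a.txt, b.txt} staged={c.txt}
After op 9 (modify b.txt): modified={a.txt, b.txt} staged={c.txt}
After op 10 (modify c.txt): modified={a.txt, b.txt, c.txt} staged={c.txt}
After op 11 (modify e.txt): modified={a.txt, b.txt, c.txt, e.txt} staged={c.txt}
After op 12 (git commit): modified={a.txt, b.txt, c.txt, e.txt} staged={none}
After op 13 (git add e.txt): modified={a.txt, b.txt, c.txt} staged={e.txt}
After op 14 (modify f.txt): modified={a.txt, b.txt, c.txt, f.txt} staged={e.txt}
After op 15 (git add c.txt): modified={a.txt, b.txt, f.txt} staged={c.txt, e.txt}
After op 16 (modify e.txt): modified={a.txt, b.txt, e.txt, f.txt} staged={c.txt, e.txt}
After op 17 (git commit): modified={a.txt, b.txt, e.txt, f.txt} staged={none}
After op 18 (git add b.txt): modified={a.txt, e.txt, f.txt} staged={b.txt}
After op 19 (modify e.txt): modified={a.txt, e.txt, f.txt} staged={b.txt}
After op 20 (modify e.txt): modified={a.txt, e.txt, f.txt} staged={b.txt}
After op 21 (modify e.txt): modified={a.txt, e.txt, f.txt} staged={b.txt}
After op 22 (git reset b.txt): modified={a.txt, b.txt, e.txt, f.txt} staged={none}
After op 23 (git add e.txt): modified={a.txt, b.txt, f.txt} staged={e.txt}
After op 24 (git reset e.txt): modified={a.txt, b.txt, e.txt, f.txt} staged={none}
After op 25 (git add d.txt): modified={a.txt, b.txt, e.txt, f.txt} staged={none}
After op 26 (git reset d.txt): modified={a.txt, b.txt, e.txt, f.txt} staged={none}
After op 27 (git add b.txt): modified={a.txt, e.txt, f.txt} staged={b.txt}
After op 28 (modify c.txt): modified={a.txt, c.txt, e.txt, f.txt} staged={b.txt}
Final staged set: {b.txt} -> count=1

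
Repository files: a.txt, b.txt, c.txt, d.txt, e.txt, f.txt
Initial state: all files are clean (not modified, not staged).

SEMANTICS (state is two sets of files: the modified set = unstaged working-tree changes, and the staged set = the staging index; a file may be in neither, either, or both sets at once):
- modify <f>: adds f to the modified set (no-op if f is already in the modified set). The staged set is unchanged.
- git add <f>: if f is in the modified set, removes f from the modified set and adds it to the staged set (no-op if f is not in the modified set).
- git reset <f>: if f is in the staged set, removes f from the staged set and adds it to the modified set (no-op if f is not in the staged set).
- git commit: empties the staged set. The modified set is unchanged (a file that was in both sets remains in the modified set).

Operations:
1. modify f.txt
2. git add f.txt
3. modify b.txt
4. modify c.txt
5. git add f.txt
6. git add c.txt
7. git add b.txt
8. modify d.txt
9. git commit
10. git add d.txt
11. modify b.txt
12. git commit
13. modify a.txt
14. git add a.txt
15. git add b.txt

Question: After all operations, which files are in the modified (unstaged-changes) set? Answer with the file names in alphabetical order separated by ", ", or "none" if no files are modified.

After op 1 (modify f.txt): modified={f.txt} staged={none}
After op 2 (git add f.txt): modified={none} staged={f.txt}
After op 3 (modify b.txt): modified={b.txt} staged={f.txt}
After op 4 (modify c.txt): modified={b.txt, c.txt} staged={f.txt}
After op 5 (git add f.txt): modified={b.txt, c.txt} staged={f.txt}
After op 6 (git add c.txt): modified={b.txt} staged={c.txt, f.txt}
After op 7 (git add b.txt): modified={none} staged={b.txt, c.txt, f.txt}
After op 8 (modify d.txt): modified={d.txt} staged={b.txt, c.txt, f.txt}
After op 9 (git commit): modified={d.txt} staged={none}
After op 10 (git add d.txt): modified={none} staged={d.txt}
After op 11 (modify b.txt): modified={b.txt} staged={d.txt}
After op 12 (git commit): modified={b.txt} staged={none}
After op 13 (modify a.txt): modified={a.txt, b.txt} staged={none}
After op 14 (git add a.txt): modified={b.txt} staged={a.txt}
After op 15 (git add b.txt): modified={none} staged={a.txt, b.txt}

Answer: none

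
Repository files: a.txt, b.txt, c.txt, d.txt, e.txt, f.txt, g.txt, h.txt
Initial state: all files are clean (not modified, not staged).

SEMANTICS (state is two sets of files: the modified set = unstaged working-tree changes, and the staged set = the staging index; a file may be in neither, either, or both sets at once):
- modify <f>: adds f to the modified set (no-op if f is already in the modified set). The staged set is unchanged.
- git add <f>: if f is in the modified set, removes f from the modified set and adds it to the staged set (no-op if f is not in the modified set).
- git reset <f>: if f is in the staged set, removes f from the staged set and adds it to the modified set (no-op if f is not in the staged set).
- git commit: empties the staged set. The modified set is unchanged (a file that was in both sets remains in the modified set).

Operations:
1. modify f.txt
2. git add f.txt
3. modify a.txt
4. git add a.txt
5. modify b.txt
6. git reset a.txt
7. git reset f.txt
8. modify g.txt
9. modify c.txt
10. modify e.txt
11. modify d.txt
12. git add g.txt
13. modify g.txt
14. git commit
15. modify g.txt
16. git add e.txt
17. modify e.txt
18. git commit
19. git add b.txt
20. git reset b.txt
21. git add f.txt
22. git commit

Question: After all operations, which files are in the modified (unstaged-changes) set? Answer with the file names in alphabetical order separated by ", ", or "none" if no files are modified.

Answer: a.txt, b.txt, c.txt, d.txt, e.txt, g.txt

Derivation:
After op 1 (modify f.txt): modified={f.txt} staged={none}
After op 2 (git add f.txt): modified={none} staged={f.txt}
After op 3 (modify a.txt): modified={a.txt} staged={f.txt}
After op 4 (git add a.txt): modified={none} staged={a.txt, f.txt}
After op 5 (modify b.txt): modified={b.txt} staged={a.txt, f.txt}
After op 6 (git reset a.txt): modified={a.txt, b.txt} staged={f.txt}
After op 7 (git reset f.txt): modified={a.txt, b.txt, f.txt} staged={none}
After op 8 (modify g.txt): modified={a.txt, b.txt, f.txt, g.txt} staged={none}
After op 9 (modify c.txt): modified={a.txt, b.txt, c.txt, f.txt, g.txt} staged={none}
After op 10 (modify e.txt): modified={a.txt, b.txt, c.txt, e.txt, f.txt, g.txt} staged={none}
After op 11 (modify d.txt): modified={a.txt, b.txt, c.txt, d.txt, e.txt, f.txt, g.txt} staged={none}
After op 12 (git add g.txt): modified={a.txt, b.txt, c.txt, d.txt, e.txt, f.txt} staged={g.txt}
After op 13 (modify g.txt): modified={a.txt, b.txt, c.txt, d.txt, e.txt, f.txt, g.txt} staged={g.txt}
After op 14 (git commit): modified={a.txt, b.txt, c.txt, d.txt, e.txt, f.txt, g.txt} staged={none}
After op 15 (modify g.txt): modified={a.txt, b.txt, c.txt, d.txt, e.txt, f.txt, g.txt} staged={none}
After op 16 (git add e.txt): modified={a.txt, b.txt, c.txt, d.txt, f.txt, g.txt} staged={e.txt}
After op 17 (modify e.txt): modified={a.txt, b.txt, c.txt, d.txt, e.txt, f.txt, g.txt} staged={e.txt}
After op 18 (git commit): modified={a.txt, b.txt, c.txt, d.txt, e.txt, f.txt, g.txt} staged={none}
After op 19 (git add b.txt): modified={a.txt, c.txt, d.txt, e.txt, f.txt, g.txt} staged={b.txt}
After op 20 (git reset b.txt): modified={a.txt, b.txt, c.txt, d.txt, e.txt, f.txt, g.txt} staged={none}
After op 21 (git add f.txt): modified={a.txt, b.txt, c.txt, d.txt, e.txt, g.txt} staged={f.txt}
After op 22 (git commit): modified={a.txt, b.txt, c.txt, d.txt, e.txt, g.txt} staged={none}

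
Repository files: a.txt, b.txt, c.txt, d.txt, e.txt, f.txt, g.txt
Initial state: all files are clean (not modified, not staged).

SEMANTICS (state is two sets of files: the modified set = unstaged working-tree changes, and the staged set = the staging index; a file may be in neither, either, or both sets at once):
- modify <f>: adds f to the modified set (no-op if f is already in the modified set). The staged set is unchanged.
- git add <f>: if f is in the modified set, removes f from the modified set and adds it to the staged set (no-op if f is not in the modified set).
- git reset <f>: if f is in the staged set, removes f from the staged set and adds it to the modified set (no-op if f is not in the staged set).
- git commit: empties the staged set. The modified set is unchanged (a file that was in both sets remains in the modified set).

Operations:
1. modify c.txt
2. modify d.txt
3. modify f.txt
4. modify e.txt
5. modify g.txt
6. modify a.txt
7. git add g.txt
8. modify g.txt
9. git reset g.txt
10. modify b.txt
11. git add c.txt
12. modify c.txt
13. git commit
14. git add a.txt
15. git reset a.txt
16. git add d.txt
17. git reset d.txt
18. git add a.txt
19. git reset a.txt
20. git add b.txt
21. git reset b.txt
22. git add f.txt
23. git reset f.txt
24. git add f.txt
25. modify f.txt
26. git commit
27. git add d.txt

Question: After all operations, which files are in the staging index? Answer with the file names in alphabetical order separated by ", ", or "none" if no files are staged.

After op 1 (modify c.txt): modified={c.txt} staged={none}
After op 2 (modify d.txt): modified={c.txt, d.txt} staged={none}
After op 3 (modify f.txt): modified={c.txt, d.txt, f.txt} staged={none}
After op 4 (modify e.txt): modified={c.txt, d.txt, e.txt, f.txt} staged={none}
After op 5 (modify g.txt): modified={c.txt, d.txt, e.txt, f.txt, g.txt} staged={none}
After op 6 (modify a.txt): modified={a.txt, c.txt, d.txt, e.txt, f.txt, g.txt} staged={none}
After op 7 (git add g.txt): modified={a.txt, c.txt, d.txt, e.txt, f.txt} staged={g.txt}
After op 8 (modify g.txt): modified={a.txt, c.txt, d.txt, e.txt, f.txt, g.txt} staged={g.txt}
After op 9 (git reset g.txt): modified={a.txt, c.txt, d.txt, e.txt, f.txt, g.txt} staged={none}
After op 10 (modify b.txt): modified={a.txt, b.txt, c.txt, d.txt, e.txt, f.txt, g.txt} staged={none}
After op 11 (git add c.txt): modified={a.txt, b.txt, d.txt, e.txt, f.txt, g.txt} staged={c.txt}
After op 12 (modify c.txt): modified={a.txt, b.txt, c.txt, d.txt, e.txt, f.txt, g.txt} staged={c.txt}
After op 13 (git commit): modified={a.txt, b.txt, c.txt, d.txt, e.txt, f.txt, g.txt} staged={none}
After op 14 (git add a.txt): modified={b.txt, c.txt, d.txt, e.txt, f.txt, g.txt} staged={a.txt}
After op 15 (git reset a.txt): modified={a.txt, b.txt, c.txt, d.txt, e.txt, f.txt, g.txt} staged={none}
After op 16 (git add d.txt): modified={a.txt, b.txt, c.txt, e.txt, f.txt, g.txt} staged={d.txt}
After op 17 (git reset d.txt): modified={a.txt, b.txt, c.txt, d.txt, e.txt, f.txt, g.txt} staged={none}
After op 18 (git add a.txt): modified={b.txt, c.txt, d.txt, e.txt, f.txt, g.txt} staged={a.txt}
After op 19 (git reset a.txt): modified={a.txt, b.txt, c.txt, d.txt, e.txt, f.txt, g.txt} staged={none}
After op 20 (git add b.txt): modified={a.txt, c.txt, d.txt, e.txt, f.txt, g.txt} staged={b.txt}
After op 21 (git reset b.txt): modified={a.txt, b.txt, c.txt, d.txt, e.txt, f.txt, g.txt} staged={none}
After op 22 (git add f.txt): modified={a.txt, b.txt, c.txt, d.txt, e.txt, g.txt} staged={f.txt}
After op 23 (git reset f.txt): modified={a.txt, b.txt, c.txt, d.txt, e.txt, f.txt, g.txt} staged={none}
After op 24 (git add f.txt): modified={a.txt, b.txt, c.txt, d.txt, e.txt, g.txt} staged={f.txt}
After op 25 (modify f.txt): modified={a.txt, b.txt, c.txt, d.txt, e.txt, f.txt, g.txt} staged={f.txt}
After op 26 (git commit): modified={a.txt, b.txt, c.txt, d.txt, e.txt, f.txt, g.txt} staged={none}
After op 27 (git add d.txt): modified={a.txt, b.txt, c.txt, e.txt, f.txt, g.txt} staged={d.txt}

Answer: d.txt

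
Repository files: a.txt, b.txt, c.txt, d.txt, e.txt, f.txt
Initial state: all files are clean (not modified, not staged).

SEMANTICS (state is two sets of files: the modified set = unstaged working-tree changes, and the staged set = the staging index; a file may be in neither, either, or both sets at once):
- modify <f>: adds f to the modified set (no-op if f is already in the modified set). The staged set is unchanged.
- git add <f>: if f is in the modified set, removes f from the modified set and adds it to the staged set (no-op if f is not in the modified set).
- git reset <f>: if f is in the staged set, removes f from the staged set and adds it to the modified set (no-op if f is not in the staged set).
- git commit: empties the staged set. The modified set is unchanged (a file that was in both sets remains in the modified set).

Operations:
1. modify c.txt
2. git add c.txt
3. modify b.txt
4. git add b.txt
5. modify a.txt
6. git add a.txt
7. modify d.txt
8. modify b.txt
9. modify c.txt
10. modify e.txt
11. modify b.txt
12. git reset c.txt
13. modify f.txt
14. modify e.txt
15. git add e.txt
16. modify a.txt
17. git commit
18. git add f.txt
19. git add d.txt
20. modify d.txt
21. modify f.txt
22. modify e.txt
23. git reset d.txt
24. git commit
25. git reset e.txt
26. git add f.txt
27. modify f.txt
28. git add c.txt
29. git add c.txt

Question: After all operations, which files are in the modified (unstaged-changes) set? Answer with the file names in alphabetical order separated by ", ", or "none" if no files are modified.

After op 1 (modify c.txt): modified={c.txt} staged={none}
After op 2 (git add c.txt): modified={none} staged={c.txt}
After op 3 (modify b.txt): modified={b.txt} staged={c.txt}
After op 4 (git add b.txt): modified={none} staged={b.txt, c.txt}
After op 5 (modify a.txt): modified={a.txt} staged={b.txt, c.txt}
After op 6 (git add a.txt): modified={none} staged={a.txt, b.txt, c.txt}
After op 7 (modify d.txt): modified={d.txt} staged={a.txt, b.txt, c.txt}
After op 8 (modify b.txt): modified={b.txt, d.txt} staged={a.txt, b.txt, c.txt}
After op 9 (modify c.txt): modified={b.txt, c.txt, d.txt} staged={a.txt, b.txt, c.txt}
After op 10 (modify e.txt): modified={b.txt, c.txt, d.txt, e.txt} staged={a.txt, b.txt, c.txt}
After op 11 (modify b.txt): modified={b.txt, c.txt, d.txt, e.txt} staged={a.txt, b.txt, c.txt}
After op 12 (git reset c.txt): modified={b.txt, c.txt, d.txt, e.txt} staged={a.txt, b.txt}
After op 13 (modify f.txt): modified={b.txt, c.txt, d.txt, e.txt, f.txt} staged={a.txt, b.txt}
After op 14 (modify e.txt): modified={b.txt, c.txt, d.txt, e.txt, f.txt} staged={a.txt, b.txt}
After op 15 (git add e.txt): modified={b.txt, c.txt, d.txt, f.txt} staged={a.txt, b.txt, e.txt}
After op 16 (modify a.txt): modified={a.txt, b.txt, c.txt, d.txt, f.txt} staged={a.txt, b.txt, e.txt}
After op 17 (git commit): modified={a.txt, b.txt, c.txt, d.txt, f.txt} staged={none}
After op 18 (git add f.txt): modified={a.txt, b.txt, c.txt, d.txt} staged={f.txt}
After op 19 (git add d.txt): modified={a.txt, b.txt, c.txt} staged={d.txt, f.txt}
After op 20 (modify d.txt): modified={a.txt, b.txt, c.txt, d.txt} staged={d.txt, f.txt}
After op 21 (modify f.txt): modified={a.txt, b.txt, c.txt, d.txt, f.txt} staged={d.txt, f.txt}
After op 22 (modify e.txt): modified={a.txt, b.txt, c.txt, d.txt, e.txt, f.txt} staged={d.txt, f.txt}
After op 23 (git reset d.txt): modified={a.txt, b.txt, c.txt, d.txt, e.txt, f.txt} staged={f.txt}
After op 24 (git commit): modified={a.txt, b.txt, c.txt, d.txt, e.txt, f.txt} staged={none}
After op 25 (git reset e.txt): modified={a.txt, b.txt, c.txt, d.txt, e.txt, f.txt} staged={none}
After op 26 (git add f.txt): modified={a.txt, b.txt, c.txt, d.txt, e.txt} staged={f.txt}
After op 27 (modify f.txt): modified={a.txt, b.txt, c.txt, d.txt, e.txt, f.txt} staged={f.txt}
After op 28 (git add c.txt): modified={a.txt, b.txt, d.txt, e.txt, f.txt} staged={c.txt, f.txt}
After op 29 (git add c.txt): modified={a.txt, b.txt, d.txt, e.txt, f.txt} staged={c.txt, f.txt}

Answer: a.txt, b.txt, d.txt, e.txt, f.txt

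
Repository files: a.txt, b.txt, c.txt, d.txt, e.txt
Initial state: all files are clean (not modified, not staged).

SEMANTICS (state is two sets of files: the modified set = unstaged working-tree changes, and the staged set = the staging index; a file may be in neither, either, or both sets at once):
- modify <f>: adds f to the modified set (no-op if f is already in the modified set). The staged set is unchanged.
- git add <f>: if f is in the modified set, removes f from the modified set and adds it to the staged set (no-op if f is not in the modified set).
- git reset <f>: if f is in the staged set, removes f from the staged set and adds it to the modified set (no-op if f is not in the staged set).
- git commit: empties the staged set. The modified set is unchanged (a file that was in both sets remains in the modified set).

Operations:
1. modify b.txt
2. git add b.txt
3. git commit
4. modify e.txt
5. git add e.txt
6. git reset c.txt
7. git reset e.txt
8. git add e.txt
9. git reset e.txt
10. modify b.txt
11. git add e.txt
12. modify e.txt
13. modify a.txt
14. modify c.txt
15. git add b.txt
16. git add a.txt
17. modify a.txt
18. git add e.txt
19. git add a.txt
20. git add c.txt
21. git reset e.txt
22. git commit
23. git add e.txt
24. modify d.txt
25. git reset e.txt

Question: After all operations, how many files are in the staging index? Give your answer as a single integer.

Answer: 0

Derivation:
After op 1 (modify b.txt): modified={b.txt} staged={none}
After op 2 (git add b.txt): modified={none} staged={b.txt}
After op 3 (git commit): modified={none} staged={none}
After op 4 (modify e.txt): modified={e.txt} staged={none}
After op 5 (git add e.txt): modified={none} staged={e.txt}
After op 6 (git reset c.txt): modified={none} staged={e.txt}
After op 7 (git reset e.txt): modified={e.txt} staged={none}
After op 8 (git add e.txt): modified={none} staged={e.txt}
After op 9 (git reset e.txt): modified={e.txt} staged={none}
After op 10 (modify b.txt): modified={b.txt, e.txt} staged={none}
After op 11 (git add e.txt): modified={b.txt} staged={e.txt}
After op 12 (modify e.txt): modified={b.txt, e.txt} staged={e.txt}
After op 13 (modify a.txt): modified={a.txt, b.txt, e.txt} staged={e.txt}
After op 14 (modify c.txt): modified={a.txt, b.txt, c.txt, e.txt} staged={e.txt}
After op 15 (git add b.txt): modified={a.txt, c.txt, e.txt} staged={b.txt, e.txt}
After op 16 (git add a.txt): modified={c.txt, e.txt} staged={a.txt, b.txt, e.txt}
After op 17 (modify a.txt): modified={a.txt, c.txt, e.txt} staged={a.txt, b.txt, e.txt}
After op 18 (git add e.txt): modified={a.txt, c.txt} staged={a.txt, b.txt, e.txt}
After op 19 (git add a.txt): modified={c.txt} staged={a.txt, b.txt, e.txt}
After op 20 (git add c.txt): modified={none} staged={a.txt, b.txt, c.txt, e.txt}
After op 21 (git reset e.txt): modified={e.txt} staged={a.txt, b.txt, c.txt}
After op 22 (git commit): modified={e.txt} staged={none}
After op 23 (git add e.txt): modified={none} staged={e.txt}
After op 24 (modify d.txt): modified={d.txt} staged={e.txt}
After op 25 (git reset e.txt): modified={d.txt, e.txt} staged={none}
Final staged set: {none} -> count=0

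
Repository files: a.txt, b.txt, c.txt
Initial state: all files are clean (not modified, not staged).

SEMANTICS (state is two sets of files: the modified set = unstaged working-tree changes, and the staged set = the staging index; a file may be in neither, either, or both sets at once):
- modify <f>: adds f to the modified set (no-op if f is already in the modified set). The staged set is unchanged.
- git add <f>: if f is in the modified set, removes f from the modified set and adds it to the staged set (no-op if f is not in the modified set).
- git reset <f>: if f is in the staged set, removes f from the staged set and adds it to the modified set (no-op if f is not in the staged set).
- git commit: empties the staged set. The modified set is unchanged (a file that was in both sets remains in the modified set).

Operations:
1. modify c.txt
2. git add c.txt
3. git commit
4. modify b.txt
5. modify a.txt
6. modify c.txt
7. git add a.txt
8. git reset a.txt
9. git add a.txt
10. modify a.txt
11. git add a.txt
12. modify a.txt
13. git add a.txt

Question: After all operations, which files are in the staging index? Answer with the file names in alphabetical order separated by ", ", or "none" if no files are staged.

After op 1 (modify c.txt): modified={c.txt} staged={none}
After op 2 (git add c.txt): modified={none} staged={c.txt}
After op 3 (git commit): modified={none} staged={none}
After op 4 (modify b.txt): modified={b.txt} staged={none}
After op 5 (modify a.txt): modified={a.txt, b.txt} staged={none}
After op 6 (modify c.txt): modified={a.txt, b.txt, c.txt} staged={none}
After op 7 (git add a.txt): modified={b.txt, c.txt} staged={a.txt}
After op 8 (git reset a.txt): modified={a.txt, b.txt, c.txt} staged={none}
After op 9 (git add a.txt): modified={b.txt, c.txt} staged={a.txt}
After op 10 (modify a.txt): modified={a.txt, b.txt, c.txt} staged={a.txt}
After op 11 (git add a.txt): modified={b.txt, c.txt} staged={a.txt}
After op 12 (modify a.txt): modified={a.txt, b.txt, c.txt} staged={a.txt}
After op 13 (git add a.txt): modified={b.txt, c.txt} staged={a.txt}

Answer: a.txt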